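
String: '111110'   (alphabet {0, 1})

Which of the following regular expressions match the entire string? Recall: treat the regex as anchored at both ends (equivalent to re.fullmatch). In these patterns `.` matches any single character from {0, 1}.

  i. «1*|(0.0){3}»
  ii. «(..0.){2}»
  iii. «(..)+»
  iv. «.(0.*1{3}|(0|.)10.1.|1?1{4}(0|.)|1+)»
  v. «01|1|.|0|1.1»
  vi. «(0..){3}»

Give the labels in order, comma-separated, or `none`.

i → no match
ii → no match
iii → match
iv → match
v → no match
vi → no match — must start with '0'

iii, iv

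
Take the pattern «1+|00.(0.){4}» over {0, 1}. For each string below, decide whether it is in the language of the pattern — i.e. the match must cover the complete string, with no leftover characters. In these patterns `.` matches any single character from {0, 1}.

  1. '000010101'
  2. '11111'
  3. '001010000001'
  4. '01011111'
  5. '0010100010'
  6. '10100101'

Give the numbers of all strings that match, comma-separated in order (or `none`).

2

1 → no match
2 → match
3 → no match
4 → no match
5 → no match
6 → no match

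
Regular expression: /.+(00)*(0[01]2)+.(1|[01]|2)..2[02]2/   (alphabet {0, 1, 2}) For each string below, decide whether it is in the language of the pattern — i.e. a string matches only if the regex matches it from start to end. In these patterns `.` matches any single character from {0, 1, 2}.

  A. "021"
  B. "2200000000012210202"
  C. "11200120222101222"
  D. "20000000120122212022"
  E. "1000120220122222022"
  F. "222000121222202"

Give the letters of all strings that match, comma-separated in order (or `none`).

A → no match — must end with "2"
B → no match
C → no match
D → no match
E → no match
F → match

F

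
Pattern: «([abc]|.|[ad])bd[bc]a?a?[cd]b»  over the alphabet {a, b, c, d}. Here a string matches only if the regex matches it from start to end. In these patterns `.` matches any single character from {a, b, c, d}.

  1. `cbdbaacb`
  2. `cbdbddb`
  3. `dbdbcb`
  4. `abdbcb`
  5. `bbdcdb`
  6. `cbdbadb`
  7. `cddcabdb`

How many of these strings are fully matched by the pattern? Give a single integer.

1. `cbdbaacb` → match
2. `cbdbddb` → no match
3. `dbdbcb` → match
4. `abdbcb` → match
5. `bbdcdb` → match
6. `cbdbadb` → match
7. `cddcabdb` → no match
Total matched: 5

5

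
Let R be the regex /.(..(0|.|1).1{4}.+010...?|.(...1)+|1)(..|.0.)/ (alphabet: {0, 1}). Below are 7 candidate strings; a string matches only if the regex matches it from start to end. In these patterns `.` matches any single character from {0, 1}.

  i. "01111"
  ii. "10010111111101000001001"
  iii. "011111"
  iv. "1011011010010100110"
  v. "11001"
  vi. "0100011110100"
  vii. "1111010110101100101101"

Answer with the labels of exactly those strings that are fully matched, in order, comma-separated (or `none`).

v

i → no match
ii → no match
iii → no match
iv → no match
v → match
vi → no match
vii → no match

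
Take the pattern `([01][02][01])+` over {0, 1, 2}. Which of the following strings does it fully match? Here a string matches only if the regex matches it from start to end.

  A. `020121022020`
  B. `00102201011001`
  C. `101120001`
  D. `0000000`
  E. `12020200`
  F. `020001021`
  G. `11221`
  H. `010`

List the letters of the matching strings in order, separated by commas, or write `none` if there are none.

A → no match
B → no match
C → match
D → no match
E → no match
F → match
G → no match
H → no match

C, F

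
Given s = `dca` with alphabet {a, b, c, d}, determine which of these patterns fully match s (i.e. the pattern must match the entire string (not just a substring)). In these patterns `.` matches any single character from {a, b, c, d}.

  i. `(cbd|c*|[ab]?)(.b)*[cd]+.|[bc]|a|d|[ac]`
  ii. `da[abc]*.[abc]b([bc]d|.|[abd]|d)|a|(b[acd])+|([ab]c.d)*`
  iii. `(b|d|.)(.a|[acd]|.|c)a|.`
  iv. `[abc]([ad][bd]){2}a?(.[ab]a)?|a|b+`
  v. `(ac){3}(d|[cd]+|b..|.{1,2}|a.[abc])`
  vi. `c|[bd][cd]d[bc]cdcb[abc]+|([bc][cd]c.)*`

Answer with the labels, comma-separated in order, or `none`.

i, iii

i → match
ii → no match
iii → match
iv → no match
v → no match — must start with `ac`
vi → no match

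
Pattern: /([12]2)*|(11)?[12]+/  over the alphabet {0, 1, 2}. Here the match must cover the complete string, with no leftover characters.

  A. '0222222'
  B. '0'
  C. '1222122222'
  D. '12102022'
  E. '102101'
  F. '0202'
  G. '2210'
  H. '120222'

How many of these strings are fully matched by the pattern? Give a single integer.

A → no match
B → no match
C → match
D → no match
E → no match
F → no match
G → no match
H → no match
Total matched: 1

1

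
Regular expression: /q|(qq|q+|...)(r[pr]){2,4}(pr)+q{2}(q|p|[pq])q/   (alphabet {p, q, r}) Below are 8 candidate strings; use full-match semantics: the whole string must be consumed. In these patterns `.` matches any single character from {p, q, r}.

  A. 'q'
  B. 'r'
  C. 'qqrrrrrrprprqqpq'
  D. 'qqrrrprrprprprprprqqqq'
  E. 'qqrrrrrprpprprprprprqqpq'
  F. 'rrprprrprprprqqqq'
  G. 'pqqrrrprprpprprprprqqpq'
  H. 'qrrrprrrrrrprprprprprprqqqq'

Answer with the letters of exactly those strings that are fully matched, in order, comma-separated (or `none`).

A, C, D, E, F, G, H

A → match
B → no match — must end with 'q'
C → match
D → match
E → match
F → match
G → match
H → match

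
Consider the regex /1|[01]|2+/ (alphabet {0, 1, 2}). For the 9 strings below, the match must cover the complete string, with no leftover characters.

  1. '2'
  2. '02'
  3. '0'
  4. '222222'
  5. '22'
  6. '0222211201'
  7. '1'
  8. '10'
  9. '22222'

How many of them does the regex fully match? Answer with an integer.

6

1 → match
2 → no match
3 → match
4 → match
5 → match
6 → no match
7 → match
8 → no match
9 → match
Total matched: 6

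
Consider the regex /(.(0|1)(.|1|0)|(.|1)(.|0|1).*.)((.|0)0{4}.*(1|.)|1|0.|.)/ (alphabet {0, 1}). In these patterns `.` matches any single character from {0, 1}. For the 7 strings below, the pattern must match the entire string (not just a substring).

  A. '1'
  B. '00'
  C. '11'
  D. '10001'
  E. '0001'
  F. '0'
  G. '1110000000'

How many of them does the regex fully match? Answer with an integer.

A → no match
B → no match
C → no match
D → match
E → match
F → no match
G → match
Total matched: 3

3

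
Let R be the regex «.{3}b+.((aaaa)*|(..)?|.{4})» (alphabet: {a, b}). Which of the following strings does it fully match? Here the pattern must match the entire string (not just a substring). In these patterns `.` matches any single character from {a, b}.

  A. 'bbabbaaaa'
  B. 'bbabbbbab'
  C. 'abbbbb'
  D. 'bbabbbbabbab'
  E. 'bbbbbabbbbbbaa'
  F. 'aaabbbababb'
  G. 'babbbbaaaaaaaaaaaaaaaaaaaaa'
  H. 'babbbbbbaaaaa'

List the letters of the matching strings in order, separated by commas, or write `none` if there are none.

A, B, C, D, F, G, H

A → match
B → match
C → match
D → match
E → no match
F → match
G → match
H → match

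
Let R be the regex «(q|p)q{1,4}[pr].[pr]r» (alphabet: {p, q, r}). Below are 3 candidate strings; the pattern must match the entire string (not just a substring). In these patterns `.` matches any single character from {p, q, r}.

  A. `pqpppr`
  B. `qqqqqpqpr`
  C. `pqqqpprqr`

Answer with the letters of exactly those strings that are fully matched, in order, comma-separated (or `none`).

A, B

A. `pqpppr` → match
B. `qqqqqpqpr` → match
C. `pqqqpprqr` → no match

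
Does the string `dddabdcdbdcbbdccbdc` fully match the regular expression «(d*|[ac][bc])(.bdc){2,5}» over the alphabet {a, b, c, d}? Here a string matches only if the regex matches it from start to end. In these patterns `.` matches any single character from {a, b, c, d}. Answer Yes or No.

Yes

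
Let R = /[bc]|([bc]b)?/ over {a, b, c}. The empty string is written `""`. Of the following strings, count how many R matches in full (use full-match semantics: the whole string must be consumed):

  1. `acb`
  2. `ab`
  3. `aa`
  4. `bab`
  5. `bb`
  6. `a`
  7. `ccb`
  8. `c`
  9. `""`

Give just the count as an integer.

3

1 → no match
2 → no match
3 → no match
4 → no match
5 → match
6 → no match
7 → no match
8 → match
9 → match
Total matched: 3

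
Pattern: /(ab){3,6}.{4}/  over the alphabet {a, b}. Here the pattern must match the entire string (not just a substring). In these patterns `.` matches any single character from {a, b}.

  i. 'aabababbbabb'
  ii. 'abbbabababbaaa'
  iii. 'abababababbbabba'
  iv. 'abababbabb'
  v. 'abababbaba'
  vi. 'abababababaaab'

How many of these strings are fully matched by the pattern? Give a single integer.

i. 'aabababbbabb' → no match — must start with 'ab'
ii → no match
iii → no match
iv. 'abababbabb' → match
v. 'abababbaba' → match
vi → match
Total matched: 3

3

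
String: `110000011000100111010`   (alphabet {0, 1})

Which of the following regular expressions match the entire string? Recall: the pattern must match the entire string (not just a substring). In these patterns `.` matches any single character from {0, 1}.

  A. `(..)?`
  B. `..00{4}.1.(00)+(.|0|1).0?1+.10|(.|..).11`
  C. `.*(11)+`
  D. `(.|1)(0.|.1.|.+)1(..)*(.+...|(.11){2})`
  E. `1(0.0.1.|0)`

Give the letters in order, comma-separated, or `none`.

B, D

A → no match
B → match
C → no match — must end with `11`
D → match
E → no match — must start with `10`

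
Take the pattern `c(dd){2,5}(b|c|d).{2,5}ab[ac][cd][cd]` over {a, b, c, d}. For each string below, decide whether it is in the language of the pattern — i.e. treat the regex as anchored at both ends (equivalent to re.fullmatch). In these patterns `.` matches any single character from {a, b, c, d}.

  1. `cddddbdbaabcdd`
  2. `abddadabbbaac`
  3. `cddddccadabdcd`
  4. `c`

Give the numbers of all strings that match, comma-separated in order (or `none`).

1

1 → match
2 → no match — must start with `cdd`
3 → no match
4. `c` → no match — must start with `cdd`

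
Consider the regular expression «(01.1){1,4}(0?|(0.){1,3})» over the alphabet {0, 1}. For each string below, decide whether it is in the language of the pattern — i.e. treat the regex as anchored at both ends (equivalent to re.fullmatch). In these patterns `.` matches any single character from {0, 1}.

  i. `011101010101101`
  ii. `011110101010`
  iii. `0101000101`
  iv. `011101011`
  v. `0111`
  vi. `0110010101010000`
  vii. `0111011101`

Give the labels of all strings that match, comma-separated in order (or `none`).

i → no match
ii → no match
iii → match
iv → no match
v → match
vi → no match
vii → match

iii, v, vii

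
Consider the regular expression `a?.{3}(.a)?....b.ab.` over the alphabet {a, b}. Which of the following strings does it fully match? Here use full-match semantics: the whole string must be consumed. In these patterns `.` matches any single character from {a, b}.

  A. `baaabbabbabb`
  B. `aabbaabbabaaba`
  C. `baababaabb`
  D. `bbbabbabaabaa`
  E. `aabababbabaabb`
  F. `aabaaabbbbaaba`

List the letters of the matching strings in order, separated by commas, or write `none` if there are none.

A, B, F

A → match
B → match
C → no match
D → no match
E → no match
F → match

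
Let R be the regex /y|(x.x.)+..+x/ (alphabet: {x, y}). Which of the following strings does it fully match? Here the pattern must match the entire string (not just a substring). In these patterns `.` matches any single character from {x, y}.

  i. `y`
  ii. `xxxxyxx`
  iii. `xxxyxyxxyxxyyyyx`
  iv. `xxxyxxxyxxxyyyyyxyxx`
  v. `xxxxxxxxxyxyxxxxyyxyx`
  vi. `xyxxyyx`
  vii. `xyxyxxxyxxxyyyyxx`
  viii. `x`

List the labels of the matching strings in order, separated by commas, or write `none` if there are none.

i → match
ii → match
iii → match
iv → match
v → match
vi → match
vii → match
viii → no match

i, ii, iii, iv, v, vi, vii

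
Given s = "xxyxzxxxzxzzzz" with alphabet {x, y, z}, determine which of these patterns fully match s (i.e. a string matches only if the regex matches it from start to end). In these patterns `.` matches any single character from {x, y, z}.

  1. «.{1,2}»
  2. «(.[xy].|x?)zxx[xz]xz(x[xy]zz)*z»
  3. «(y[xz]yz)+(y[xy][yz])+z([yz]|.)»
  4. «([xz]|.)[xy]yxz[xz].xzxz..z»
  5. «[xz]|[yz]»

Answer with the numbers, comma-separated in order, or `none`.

4

1 → no match
2 → no match
3 → no match — must start with "y"
4 → match
5 → no match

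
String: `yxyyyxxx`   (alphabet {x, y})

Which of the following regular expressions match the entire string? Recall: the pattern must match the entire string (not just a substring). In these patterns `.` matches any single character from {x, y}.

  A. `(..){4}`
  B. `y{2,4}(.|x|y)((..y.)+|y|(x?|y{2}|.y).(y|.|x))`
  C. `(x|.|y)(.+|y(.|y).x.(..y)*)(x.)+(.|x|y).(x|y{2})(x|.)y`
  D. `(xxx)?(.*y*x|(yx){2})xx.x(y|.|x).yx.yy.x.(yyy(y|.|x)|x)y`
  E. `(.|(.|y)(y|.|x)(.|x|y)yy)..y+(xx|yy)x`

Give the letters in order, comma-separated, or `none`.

A → match
B → no match
C → no match — must end with `y`
D → no match — must end with `y`
E → match

A, E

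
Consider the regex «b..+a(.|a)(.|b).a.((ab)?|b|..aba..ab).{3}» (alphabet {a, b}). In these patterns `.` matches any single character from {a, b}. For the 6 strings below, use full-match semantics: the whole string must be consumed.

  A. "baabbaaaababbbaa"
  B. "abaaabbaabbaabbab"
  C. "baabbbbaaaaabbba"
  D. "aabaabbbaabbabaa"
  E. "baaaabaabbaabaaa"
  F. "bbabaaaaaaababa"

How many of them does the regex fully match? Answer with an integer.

4

A → match
B → no match — must start with "b"
C → match
D → no match — must start with "b"
E → match
F → match
Total matched: 4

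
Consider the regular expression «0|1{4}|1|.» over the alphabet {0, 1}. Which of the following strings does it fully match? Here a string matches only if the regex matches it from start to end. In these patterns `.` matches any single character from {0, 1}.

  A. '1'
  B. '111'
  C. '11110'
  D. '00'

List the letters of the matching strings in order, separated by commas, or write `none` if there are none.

A

A → match
B → no match
C → no match
D → no match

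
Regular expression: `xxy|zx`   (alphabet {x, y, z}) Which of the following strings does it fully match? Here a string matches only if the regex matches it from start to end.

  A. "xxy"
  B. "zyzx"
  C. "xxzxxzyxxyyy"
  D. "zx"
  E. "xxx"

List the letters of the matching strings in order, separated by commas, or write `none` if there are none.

A, D

A → match
B → no match
C → no match
D → match
E → no match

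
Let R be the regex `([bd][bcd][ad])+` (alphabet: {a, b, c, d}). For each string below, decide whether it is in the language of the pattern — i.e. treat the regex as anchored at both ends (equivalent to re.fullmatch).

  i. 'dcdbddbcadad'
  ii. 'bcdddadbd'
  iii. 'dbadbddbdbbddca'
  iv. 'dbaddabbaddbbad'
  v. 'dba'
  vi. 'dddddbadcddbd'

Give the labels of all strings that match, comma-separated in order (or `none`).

ii, iii, v

i → no match
ii → match
iii → match
iv → no match
v → match
vi → no match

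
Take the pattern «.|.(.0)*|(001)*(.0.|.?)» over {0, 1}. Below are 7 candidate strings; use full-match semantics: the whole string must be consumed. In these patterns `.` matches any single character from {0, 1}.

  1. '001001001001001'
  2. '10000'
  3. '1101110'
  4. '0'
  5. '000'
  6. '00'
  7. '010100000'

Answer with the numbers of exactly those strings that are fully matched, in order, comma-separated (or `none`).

1, 2, 4, 5, 7

1 → match
2 → match
3 → no match
4 → match
5 → match
6 → no match
7 → match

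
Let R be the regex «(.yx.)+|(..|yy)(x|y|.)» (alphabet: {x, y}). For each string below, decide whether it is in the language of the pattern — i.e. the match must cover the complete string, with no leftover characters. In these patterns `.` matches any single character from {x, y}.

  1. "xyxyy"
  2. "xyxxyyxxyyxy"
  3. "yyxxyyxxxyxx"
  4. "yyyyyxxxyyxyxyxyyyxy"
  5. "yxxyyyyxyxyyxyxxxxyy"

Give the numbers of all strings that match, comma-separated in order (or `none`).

2, 3

1 → no match
2 → match
3 → match
4 → no match
5 → no match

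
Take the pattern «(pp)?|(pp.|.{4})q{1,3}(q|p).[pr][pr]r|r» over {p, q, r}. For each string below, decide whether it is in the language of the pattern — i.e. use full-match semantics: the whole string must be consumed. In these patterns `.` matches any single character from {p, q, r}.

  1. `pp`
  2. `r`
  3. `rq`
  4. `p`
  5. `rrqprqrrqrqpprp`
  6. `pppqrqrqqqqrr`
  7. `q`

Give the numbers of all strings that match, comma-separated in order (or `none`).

1, 2

1 → match
2 → match
3 → no match
4 → no match
5 → no match
6 → no match
7 → no match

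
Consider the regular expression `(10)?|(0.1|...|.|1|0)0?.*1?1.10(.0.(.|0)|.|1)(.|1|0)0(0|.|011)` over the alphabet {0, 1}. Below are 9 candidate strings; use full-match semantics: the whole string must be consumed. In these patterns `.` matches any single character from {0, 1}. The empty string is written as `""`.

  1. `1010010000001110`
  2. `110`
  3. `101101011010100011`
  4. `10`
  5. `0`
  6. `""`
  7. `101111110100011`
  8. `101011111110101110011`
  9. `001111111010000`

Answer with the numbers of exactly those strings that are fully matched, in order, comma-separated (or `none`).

1 → no match
2 → no match
3 → match
4 → match
5 → no match
6 → match
7 → match
8 → match
9 → no match

3, 4, 6, 7, 8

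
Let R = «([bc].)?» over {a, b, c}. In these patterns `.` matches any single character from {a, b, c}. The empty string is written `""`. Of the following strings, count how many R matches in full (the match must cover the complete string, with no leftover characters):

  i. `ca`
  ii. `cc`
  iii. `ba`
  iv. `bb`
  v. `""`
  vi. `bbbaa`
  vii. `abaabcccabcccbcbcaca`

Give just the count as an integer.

5

i. `ca` → match
ii. `cc` → match
iii. `ba` → match
iv. `bb` → match
v. `""` → match
vi. `bbbaa` → no match
vii → no match
Total matched: 5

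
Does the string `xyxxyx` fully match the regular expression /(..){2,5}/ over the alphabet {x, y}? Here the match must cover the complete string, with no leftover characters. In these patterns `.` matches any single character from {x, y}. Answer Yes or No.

Yes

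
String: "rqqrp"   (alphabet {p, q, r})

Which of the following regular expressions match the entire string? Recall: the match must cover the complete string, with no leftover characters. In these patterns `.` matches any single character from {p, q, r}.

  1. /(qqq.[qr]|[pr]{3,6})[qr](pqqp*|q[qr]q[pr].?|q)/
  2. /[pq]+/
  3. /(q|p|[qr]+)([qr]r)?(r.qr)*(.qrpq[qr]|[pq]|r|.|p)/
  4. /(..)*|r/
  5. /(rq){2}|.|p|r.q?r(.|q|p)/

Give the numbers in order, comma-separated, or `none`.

1 → no match
2 → no match
3 → match
4 → no match
5 → match

3, 5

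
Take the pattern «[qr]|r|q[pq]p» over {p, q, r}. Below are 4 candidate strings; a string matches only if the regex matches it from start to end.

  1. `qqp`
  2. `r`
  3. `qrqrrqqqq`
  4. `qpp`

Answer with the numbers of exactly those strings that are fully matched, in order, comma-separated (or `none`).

1, 2, 4

1 → match
2 → match
3 → no match
4 → match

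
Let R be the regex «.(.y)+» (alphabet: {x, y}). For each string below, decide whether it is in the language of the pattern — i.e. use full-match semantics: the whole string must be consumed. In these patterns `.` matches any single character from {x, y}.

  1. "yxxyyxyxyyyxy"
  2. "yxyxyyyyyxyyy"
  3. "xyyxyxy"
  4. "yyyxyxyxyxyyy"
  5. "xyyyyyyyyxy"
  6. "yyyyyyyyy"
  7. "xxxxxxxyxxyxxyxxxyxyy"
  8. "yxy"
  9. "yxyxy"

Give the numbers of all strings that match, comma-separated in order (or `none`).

1 → no match
2 → match
3 → match
4 → match
5 → match
6 → match
7 → no match
8 → match
9 → match

2, 3, 4, 5, 6, 8, 9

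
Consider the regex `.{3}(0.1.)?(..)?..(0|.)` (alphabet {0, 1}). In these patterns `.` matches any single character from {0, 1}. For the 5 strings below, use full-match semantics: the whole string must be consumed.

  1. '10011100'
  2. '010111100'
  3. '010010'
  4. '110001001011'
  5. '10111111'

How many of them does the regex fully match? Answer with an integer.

1 → match
2 → no match
3 → match
4 → match
5 → match
Total matched: 4

4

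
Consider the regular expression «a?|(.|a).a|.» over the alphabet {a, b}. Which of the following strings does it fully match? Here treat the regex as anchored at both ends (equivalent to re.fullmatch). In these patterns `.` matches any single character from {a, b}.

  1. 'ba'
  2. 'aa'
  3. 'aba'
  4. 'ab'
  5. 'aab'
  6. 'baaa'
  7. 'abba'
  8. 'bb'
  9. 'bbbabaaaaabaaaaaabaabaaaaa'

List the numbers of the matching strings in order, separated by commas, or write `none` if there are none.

3

1 → no match
2 → no match
3 → match
4 → no match
5 → no match
6 → no match
7 → no match
8 → no match
9 → no match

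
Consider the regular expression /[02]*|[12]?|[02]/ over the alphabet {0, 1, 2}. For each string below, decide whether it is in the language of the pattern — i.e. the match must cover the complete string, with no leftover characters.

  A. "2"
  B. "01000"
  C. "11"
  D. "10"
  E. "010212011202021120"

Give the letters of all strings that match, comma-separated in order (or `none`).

A. "2" → match
B. "01000" → no match
C. "11" → no match
D. "10" → no match
E → no match

A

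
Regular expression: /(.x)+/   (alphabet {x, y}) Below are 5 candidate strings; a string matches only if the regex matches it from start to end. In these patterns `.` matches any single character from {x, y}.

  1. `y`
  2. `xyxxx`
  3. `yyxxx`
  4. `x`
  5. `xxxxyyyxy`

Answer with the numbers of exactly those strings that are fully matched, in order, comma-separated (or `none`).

1 → no match — must end with `x`
2 → no match
3 → no match
4 → no match
5 → no match — must end with `x`

none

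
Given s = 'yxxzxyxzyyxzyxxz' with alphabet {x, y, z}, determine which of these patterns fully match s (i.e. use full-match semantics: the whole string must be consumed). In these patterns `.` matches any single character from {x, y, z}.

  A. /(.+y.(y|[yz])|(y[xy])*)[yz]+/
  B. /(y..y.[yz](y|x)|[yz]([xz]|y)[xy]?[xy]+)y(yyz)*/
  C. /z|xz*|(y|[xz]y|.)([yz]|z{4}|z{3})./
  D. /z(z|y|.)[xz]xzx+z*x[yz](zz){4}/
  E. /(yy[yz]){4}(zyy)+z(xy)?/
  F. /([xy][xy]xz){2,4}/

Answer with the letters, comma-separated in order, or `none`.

F

A → no match
B → no match
C → no match
D → no match — must start with 'z'
E → no match — must start with 'yy'
F → match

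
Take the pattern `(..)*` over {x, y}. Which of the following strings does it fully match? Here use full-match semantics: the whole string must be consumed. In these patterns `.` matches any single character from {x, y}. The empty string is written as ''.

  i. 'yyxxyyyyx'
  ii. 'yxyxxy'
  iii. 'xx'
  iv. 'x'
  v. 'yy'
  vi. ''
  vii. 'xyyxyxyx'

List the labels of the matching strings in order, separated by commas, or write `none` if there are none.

i → no match
ii → match
iii → match
iv → no match
v → match
vi → match
vii → match

ii, iii, v, vi, vii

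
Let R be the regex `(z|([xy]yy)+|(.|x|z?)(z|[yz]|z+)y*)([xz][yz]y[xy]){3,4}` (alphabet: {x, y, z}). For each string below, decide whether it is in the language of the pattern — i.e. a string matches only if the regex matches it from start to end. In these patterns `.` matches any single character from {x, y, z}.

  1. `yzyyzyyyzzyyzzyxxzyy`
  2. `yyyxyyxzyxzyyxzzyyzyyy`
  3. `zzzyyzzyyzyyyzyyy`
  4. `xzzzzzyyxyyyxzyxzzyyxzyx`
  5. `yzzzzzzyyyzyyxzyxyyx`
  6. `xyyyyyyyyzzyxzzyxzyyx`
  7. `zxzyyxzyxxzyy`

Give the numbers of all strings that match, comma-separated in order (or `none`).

1, 2, 3, 4, 6, 7

1 → match
2 → match
3 → match
4 → match
5 → no match
6 → match
7 → match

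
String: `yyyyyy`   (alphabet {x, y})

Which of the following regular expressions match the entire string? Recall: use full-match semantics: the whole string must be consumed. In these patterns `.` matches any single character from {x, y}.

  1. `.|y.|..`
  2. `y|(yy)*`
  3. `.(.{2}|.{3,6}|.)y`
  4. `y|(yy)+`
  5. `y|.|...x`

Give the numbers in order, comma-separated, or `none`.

1 → no match
2 → match
3 → match
4 → match
5 → no match

2, 3, 4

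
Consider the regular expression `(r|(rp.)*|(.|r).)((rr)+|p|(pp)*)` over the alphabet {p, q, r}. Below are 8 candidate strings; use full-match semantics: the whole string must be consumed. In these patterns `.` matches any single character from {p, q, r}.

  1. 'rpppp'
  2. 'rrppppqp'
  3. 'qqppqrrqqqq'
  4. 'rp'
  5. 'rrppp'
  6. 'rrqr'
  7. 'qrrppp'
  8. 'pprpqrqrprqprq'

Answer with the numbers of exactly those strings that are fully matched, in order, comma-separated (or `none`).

1, 4

1 → match
2 → no match
3 → no match
4 → match
5 → no match
6 → no match
7 → no match
8 → no match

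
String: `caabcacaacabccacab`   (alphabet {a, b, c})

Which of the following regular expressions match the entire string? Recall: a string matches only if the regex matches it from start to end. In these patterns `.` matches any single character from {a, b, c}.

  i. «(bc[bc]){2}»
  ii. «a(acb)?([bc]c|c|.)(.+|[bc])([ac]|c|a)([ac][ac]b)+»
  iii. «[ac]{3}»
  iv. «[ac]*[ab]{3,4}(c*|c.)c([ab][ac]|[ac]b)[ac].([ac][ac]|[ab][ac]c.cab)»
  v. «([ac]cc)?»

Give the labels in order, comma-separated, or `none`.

i → no match — must start with `bc`
ii → no match — must start with `a`
iii → no match
iv → match
v → no match

iv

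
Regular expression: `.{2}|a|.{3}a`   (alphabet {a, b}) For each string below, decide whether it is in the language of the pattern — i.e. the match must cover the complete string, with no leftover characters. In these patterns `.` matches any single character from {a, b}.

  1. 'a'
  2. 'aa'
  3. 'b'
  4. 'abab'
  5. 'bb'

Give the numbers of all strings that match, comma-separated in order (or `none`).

1 → match
2 → match
3 → no match
4 → no match
5 → match

1, 2, 5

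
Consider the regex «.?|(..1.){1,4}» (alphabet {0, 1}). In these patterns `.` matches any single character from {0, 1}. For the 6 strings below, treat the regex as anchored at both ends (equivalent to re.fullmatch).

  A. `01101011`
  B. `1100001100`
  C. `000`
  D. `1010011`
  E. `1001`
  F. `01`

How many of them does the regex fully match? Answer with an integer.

1

A → match
B → no match
C → no match
D → no match
E → no match
F → no match
Total matched: 1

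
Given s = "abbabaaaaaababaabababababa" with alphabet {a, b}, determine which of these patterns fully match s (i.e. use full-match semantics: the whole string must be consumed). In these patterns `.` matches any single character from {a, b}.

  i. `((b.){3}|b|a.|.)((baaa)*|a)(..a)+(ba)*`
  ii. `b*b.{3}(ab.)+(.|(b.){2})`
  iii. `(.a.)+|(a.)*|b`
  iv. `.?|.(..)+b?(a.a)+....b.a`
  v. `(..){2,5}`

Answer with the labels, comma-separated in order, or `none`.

i

i → match
ii → no match
iii → no match
iv → no match
v → no match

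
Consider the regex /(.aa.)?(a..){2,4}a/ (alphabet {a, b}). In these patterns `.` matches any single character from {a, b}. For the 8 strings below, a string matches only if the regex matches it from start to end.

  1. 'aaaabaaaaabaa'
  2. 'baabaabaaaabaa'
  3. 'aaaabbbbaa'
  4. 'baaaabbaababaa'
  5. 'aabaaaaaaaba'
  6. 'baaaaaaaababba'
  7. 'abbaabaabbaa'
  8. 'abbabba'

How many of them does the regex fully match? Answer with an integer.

1 → match
2 → match
3 → no match
4 → match
5 → no match
6 → match
7 → no match
8 → match
Total matched: 5

5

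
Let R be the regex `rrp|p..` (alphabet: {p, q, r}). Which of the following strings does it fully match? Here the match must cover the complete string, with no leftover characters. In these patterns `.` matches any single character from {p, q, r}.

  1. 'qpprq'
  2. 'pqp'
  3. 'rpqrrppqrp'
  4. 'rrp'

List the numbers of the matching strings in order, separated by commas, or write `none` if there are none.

1 → no match
2 → match
3 → no match
4 → match

2, 4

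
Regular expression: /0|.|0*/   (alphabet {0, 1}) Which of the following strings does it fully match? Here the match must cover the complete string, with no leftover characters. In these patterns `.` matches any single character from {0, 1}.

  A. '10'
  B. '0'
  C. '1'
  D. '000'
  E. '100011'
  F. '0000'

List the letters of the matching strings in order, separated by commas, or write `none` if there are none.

A → no match
B → match
C → match
D → match
E → no match
F → match

B, C, D, F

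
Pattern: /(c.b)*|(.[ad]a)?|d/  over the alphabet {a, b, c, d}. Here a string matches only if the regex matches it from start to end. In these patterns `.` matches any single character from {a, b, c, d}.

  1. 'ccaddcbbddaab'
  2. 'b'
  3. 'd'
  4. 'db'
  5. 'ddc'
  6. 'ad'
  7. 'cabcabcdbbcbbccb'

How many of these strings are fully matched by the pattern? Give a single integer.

1

1 → no match
2 → no match
3 → match
4 → no match
5 → no match
6 → no match
7 → no match
Total matched: 1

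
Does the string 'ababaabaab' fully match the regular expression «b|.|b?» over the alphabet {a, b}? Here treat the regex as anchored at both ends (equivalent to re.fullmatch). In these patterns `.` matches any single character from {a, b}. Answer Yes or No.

No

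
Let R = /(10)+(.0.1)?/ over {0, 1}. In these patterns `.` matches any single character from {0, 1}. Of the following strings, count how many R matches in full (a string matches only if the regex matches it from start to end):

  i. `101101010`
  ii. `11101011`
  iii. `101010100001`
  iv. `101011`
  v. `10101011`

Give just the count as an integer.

3

i. `101101010` → no match
ii. `11101011` → no match — must start with `10`
iii. `101010100001` → match
iv. `101011` → match
v. `10101011` → match
Total matched: 3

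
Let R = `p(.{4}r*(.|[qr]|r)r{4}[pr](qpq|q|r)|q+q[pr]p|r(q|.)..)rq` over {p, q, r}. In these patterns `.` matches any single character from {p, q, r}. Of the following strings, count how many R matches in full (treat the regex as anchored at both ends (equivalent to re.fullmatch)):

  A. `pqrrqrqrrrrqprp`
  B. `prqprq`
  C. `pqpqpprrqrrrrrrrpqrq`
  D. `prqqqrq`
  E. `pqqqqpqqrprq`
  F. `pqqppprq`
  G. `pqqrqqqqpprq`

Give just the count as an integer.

1

A → no match — must end with `rq`
B → no match
C → no match
D → match
E → no match
F → no match
G → no match
Total matched: 1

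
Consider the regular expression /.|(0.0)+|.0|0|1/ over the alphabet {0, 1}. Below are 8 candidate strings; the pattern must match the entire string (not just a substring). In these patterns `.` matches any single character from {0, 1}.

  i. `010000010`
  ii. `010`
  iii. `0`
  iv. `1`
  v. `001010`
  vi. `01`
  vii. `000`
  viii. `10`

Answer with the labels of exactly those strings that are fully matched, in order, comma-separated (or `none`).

i. `010000010` → match
ii. `010` → match
iii. `0` → match
iv. `1` → match
v. `001010` → no match
vi. `01` → no match
vii. `000` → match
viii. `10` → match

i, ii, iii, iv, vii, viii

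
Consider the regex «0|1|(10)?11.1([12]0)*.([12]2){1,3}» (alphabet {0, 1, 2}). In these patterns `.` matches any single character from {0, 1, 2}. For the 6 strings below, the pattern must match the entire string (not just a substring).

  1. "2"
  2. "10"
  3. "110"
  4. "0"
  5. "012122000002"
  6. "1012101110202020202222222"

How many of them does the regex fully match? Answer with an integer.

1 → no match
2 → no match
3 → no match
4 → match
5 → no match
6 → no match
Total matched: 1

1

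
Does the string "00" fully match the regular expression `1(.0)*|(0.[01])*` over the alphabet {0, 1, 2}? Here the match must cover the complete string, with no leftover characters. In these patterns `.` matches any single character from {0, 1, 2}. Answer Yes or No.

No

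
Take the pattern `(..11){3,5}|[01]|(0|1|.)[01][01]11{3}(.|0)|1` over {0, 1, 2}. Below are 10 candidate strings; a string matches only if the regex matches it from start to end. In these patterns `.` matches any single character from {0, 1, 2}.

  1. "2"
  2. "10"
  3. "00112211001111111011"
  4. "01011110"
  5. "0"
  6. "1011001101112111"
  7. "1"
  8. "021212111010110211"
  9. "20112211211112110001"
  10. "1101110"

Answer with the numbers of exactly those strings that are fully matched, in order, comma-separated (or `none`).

1 → no match
2 → no match
3 → match
4 → match
5 → match
6 → match
7 → match
8 → no match
9 → no match
10 → no match

3, 4, 5, 6, 7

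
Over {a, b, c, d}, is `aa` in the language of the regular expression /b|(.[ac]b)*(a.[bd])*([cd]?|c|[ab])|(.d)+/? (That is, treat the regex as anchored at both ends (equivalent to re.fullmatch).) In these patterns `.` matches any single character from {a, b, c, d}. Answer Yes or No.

No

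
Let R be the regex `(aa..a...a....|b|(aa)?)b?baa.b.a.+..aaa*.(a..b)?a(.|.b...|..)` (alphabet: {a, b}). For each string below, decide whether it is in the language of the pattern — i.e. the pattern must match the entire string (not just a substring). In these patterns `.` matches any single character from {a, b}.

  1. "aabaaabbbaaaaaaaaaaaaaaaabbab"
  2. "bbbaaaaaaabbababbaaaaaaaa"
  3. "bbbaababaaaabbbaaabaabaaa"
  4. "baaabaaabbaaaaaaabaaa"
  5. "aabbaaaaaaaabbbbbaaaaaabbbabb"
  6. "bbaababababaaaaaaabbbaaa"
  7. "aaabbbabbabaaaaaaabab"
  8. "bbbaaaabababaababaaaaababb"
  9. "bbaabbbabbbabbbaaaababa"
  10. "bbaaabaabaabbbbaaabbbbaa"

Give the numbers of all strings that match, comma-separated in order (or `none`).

1 → no match
2 → no match
3 → no match
4 → match
5 → no match
6 → no match
7 → no match
8 → no match
9 → match
10 → no match

4, 9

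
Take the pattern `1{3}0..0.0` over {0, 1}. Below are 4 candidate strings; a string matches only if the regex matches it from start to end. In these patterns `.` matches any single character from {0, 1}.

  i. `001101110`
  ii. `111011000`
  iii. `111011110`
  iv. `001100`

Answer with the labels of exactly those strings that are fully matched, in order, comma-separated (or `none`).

i → no match — must start with `1`
ii → match
iii → no match
iv → no match — must start with `1`

ii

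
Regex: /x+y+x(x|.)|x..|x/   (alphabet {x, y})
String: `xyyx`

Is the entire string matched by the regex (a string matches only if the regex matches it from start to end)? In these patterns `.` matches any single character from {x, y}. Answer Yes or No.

No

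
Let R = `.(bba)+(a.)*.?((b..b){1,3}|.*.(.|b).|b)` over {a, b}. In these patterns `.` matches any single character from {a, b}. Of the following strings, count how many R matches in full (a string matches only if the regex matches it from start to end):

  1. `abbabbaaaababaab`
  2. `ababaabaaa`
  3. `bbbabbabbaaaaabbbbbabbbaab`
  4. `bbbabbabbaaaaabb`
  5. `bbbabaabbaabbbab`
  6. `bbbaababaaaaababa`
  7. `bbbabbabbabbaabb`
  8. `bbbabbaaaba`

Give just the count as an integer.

7

1 → match
2 → no match
3 → match
4 → match
5 → match
6 → match
7 → match
8 → match
Total matched: 7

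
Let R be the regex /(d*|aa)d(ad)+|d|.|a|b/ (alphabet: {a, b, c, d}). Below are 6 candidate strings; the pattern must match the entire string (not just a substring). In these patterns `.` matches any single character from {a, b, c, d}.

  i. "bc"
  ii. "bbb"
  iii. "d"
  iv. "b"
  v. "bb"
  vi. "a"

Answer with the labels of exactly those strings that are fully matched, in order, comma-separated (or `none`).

iii, iv, vi

i → no match
ii → no match
iii → match
iv → match
v → no match
vi → match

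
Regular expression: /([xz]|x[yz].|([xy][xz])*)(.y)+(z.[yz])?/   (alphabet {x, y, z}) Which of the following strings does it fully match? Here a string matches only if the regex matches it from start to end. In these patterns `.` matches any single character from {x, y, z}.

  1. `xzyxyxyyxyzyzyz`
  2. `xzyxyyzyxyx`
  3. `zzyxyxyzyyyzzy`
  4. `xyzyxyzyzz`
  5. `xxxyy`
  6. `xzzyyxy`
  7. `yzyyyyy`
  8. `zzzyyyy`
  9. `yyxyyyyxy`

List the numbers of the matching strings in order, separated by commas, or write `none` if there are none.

1, 3, 6

1 → match
2 → no match
3 → match
4 → no match
5 → no match
6 → match
7 → no match
8 → no match
9 → no match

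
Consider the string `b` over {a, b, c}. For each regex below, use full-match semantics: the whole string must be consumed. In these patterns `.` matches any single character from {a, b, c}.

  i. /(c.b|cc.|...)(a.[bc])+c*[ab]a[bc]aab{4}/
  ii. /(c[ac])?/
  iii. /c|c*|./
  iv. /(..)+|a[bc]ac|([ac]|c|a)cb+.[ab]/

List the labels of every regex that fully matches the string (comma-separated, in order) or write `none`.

i → no match
ii → no match
iii → match
iv → no match

iii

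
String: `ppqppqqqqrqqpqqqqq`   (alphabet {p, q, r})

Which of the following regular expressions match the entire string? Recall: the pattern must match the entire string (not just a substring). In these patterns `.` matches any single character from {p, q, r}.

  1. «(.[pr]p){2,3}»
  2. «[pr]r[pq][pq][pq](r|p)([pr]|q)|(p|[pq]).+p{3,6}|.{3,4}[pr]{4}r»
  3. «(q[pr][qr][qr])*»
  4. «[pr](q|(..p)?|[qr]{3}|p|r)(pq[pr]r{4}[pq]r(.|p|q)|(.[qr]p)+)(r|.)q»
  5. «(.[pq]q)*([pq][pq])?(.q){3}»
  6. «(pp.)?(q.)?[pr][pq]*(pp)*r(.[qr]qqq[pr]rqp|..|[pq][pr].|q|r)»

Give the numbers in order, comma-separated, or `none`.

1 → no match — must end with `p`
2 → no match
3 → no match
4 → no match
5 → match
6 → no match

5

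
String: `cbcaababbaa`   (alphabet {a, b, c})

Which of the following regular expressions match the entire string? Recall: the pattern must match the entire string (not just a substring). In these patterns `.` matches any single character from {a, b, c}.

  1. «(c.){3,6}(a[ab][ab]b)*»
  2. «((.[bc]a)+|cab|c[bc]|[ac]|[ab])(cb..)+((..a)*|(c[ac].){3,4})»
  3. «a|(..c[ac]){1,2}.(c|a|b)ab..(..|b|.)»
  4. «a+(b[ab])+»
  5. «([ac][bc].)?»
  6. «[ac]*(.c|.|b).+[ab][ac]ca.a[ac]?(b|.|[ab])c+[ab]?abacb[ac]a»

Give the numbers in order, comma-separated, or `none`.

1 → no match
2 → no match
3 → match
4 → no match — must start with `a`
5 → no match
6 → no match

3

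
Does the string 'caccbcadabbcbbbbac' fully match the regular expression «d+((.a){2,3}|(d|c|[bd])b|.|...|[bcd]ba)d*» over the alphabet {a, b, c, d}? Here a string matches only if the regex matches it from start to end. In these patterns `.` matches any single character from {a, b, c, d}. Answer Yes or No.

No

Every match must start with 'd', but 'caccbcadabbcbbbbac' does not.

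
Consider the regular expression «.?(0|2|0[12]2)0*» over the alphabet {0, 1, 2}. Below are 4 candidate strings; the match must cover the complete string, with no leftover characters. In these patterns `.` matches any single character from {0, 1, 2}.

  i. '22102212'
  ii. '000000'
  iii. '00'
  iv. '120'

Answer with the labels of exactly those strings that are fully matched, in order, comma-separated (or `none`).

i → no match
ii → match
iii → match
iv → match

ii, iii, iv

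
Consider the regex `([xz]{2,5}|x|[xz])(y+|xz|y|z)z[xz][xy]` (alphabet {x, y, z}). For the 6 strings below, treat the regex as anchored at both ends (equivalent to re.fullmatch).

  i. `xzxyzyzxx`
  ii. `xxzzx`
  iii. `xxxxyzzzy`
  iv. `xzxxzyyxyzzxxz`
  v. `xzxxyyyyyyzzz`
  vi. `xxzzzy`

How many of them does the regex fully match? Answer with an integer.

i → no match
ii → no match
iii → no match
iv → no match
v → no match
vi → match
Total matched: 1

1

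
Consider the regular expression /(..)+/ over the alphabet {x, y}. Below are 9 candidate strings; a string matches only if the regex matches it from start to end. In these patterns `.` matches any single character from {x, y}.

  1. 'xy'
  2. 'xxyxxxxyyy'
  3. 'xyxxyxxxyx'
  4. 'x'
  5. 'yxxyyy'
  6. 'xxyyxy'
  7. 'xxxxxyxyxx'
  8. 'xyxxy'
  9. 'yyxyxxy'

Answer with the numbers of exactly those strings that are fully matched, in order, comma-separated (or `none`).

1 → match
2 → match
3 → match
4 → no match
5 → match
6 → match
7 → match
8 → no match
9 → no match

1, 2, 3, 5, 6, 7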